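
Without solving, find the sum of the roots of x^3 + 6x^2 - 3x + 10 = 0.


By Vieta's formulas for x^3 + bx^2 + cx + d = 0:
  r1 + r2 + r3 = -b/a = -6
  r1*r2 + r1*r3 + r2*r3 = c/a = -3
  r1*r2*r3 = -d/a = -10


Sum = -6


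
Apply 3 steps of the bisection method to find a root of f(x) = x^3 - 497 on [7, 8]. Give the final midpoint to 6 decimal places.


f(x) = x^3 - 497
f(7) = -154 < 0
f(8) = 15 > 0

Step 1: midpoint = (7.000000 + 8.000000)/2 = 7.500000
  f(7.500000) = -75.125000
  f(mid) < 0, so root is in [7.500000, 8.000000]

Step 2: midpoint = (7.500000 + 8.000000)/2 = 7.750000
  f(7.750000) = -31.515625
  f(mid) < 0, so root is in [7.750000, 8.000000]

Step 3: midpoint = (7.750000 + 8.000000)/2 = 7.875000
  f(7.875000) = -8.626953
  f(mid) < 0, so root is in [7.875000, 8.000000]

midpoint = 7.875000


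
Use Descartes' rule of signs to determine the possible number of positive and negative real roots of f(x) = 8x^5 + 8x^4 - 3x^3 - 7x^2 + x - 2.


Descartes' rule of signs:

For positive roots, count sign changes in f(x) = 8x^5 + 8x^4 - 3x^3 - 7x^2 + x - 2:
Signs of coefficients: +, +, -, -, +, -
Number of sign changes: 3
Possible positive real roots: 3, 1

For negative roots, examine f(-x) = -8x^5 + 8x^4 + 3x^3 - 7x^2 - x - 2:
Signs of coefficients: -, +, +, -, -, -
Number of sign changes: 2
Possible negative real roots: 2, 0

Positive roots: 3 or 1; Negative roots: 2 or 0


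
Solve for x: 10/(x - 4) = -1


Multiply both sides by (x - 4): 10 = -1(x - 4)
Distribute: 10 = -x + 4
-x = 10 - 4 = 6
x = -6

x = -6


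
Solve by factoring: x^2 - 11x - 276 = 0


We need two numbers that multiply to -276 and add to -11.
Those numbers are -23 and 12 (since (-23) * 12 = -276 and (-23) + 12 = -11).
So x^2 - 11x - 276 = (x - 23)(x + 12) = 0
Setting each factor to zero: x = 23 or x = -12

x = -12, x = 23


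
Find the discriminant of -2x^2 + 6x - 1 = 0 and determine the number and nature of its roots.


For ax^2 + bx + c = 0, discriminant D = b^2 - 4ac
Here a = -2, b = 6, c = -1
D = (6)^2 - 4(-2)(-1) = 36 - 8 = 28

D = 28 > 0 but not a perfect square
The equation has 2 distinct real irrational roots.

Discriminant = 28, 2 distinct real irrational roots


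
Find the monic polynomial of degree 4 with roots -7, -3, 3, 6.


A monic polynomial with roots -7, -3, 3, 6 is:
p(x) = (x + 7)(x + 3)(x - 3)(x - 6)
After multiplying by (x + 7): x + 7
After multiplying by (x + 3): x^2 + 10x + 21
After multiplying by (x - 3): x^3 + 7x^2 - 9x - 63
After multiplying by (x - 6): x^4 + x^3 - 51x^2 - 9x + 378

x^4 + x^3 - 51x^2 - 9x + 378


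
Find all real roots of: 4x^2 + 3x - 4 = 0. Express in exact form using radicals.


Using the quadratic formula: x = (-b ± sqrt(b^2 - 4ac)) / (2a)
Here a = 4, b = 3, c = -4
Discriminant = b^2 - 4ac = 3^2 - 4(4)(-4) = 9 + 64 = 73
Since discriminant = 73 > 0, there are two real roots.
x = (-3 ± sqrt(73)) / 8
Numerically: x ≈ 0.6930 or x ≈ -1.4430

x = (-3 + sqrt(73)) / 8 or x = (-3 - sqrt(73)) / 8


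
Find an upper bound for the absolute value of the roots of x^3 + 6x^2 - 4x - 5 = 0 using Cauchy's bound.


Cauchy's bound: all roots r satisfy |r| <= 1 + max(|a_i/a_n|) for i = 0,...,n-1
where a_n is the leading coefficient.

Coefficients: [1, 6, -4, -5]
Leading coefficient a_n = 1
Ratios |a_i/a_n|: 6, 4, 5
Maximum ratio: 6
Cauchy's bound: |r| <= 1 + 6 = 7

Upper bound = 7


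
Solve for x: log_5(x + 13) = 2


Convert to exponential form: x + 13 = 5^2 = 25
x = 25 - 13 = 12
Check: log_5(12 + 13) = log_5(25) = log_5(25) = 2 ✓

x = 12


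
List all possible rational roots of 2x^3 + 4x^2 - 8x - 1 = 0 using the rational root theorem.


Rational root theorem: possible roots are ±p/q where:
  p divides the constant term (-1): p ∈ {1}
  q divides the leading coefficient (2): q ∈ {1, 2}

All possible rational roots: -1, -1/2, 1/2, 1

-1, -1/2, 1/2, 1


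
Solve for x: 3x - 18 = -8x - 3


Starting with: 3x - 18 = -8x - 3
Move all x terms to left: (3 + 8)x = -3 + 18
Simplify: 11x = 15
Divide both sides by 11: x = 15/11

x = 15/11


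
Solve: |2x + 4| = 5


An absolute value equation |expr| = 5 gives two cases:
Case 1: 2x + 4 = 5
  2x = 1, so x = 1/2
Case 2: 2x + 4 = -5
  2x = -9, so x = -9/2

x = -9/2, x = 1/2


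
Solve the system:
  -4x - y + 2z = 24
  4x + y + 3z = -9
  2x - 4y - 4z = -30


Using Cramer's rule. Expand each determinant along the first row.
D  = (-4)*[1*(-4) - 3*(-4)] - (-1)*[4*(-4) - 3*2] + 2*[4*(-4) - 1*2]
  = (-4)*(8) - (-1)*(-22) + 2*(-18) = -90
Dx = 24*[1*(-4) - 3*(-4)] - (-1)*[(-9)*(-4) - 3*(-30)] + 2*[(-9)*(-4) - 1*(-30)]
  = 24*(8) - (-1)*(126) + 2*(66) = 450
Dy = (-4)*[(-9)*(-4) - 3*(-30)] - 24*[4*(-4) - 3*2] + 2*[4*(-30) - (-9)*2]
  = (-4)*(126) - 24*(-22) + 2*(-102) = -180
Dz = (-4)*[1*(-30) - (-9)*(-4)] - (-1)*[4*(-30) - (-9)*2] + 24*[4*(-4) - 1*2]
  = (-4)*(-66) - (-1)*(-102) + 24*(-18) = -270
x = Dx/D = 450/-90 = -5, y = Dy/D = -180/-90 = 2, z = Dz/D = -270/-90 = 3
Check eq1: (-4)(-5) + (-1)(2) + (2)(3) = 24 = 24 ✓
Check eq2: (4)(-5) + (1)(2) + (3)(3) = -9 = -9 ✓
Check eq3: (2)(-5) + (-4)(2) + (-4)(3) = -30 = -30 ✓

x = -5, y = 2, z = 3


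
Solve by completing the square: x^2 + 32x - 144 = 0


Start: x^2 + 32x - 144 = 0
Move constant: x^2 + 32x = 144
Half of 32 is 16, squared is 256
Add 256 to both sides: x^2 + 32x + 256 = 400
(x + 16)^2 = 400
x + 16 = ±20
x = -16 + 20 = 4 or x = -16 - 20 = -36

x = -36, x = 4


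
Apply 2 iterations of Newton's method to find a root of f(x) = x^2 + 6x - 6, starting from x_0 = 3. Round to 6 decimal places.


Newton's method: x_(n+1) = x_n - f(x_n)/f'(x_n)
f(x) = x^2 + 6x - 6
f'(x) = 2x + 6

Iteration 1:
  f(3.000000) = 21.000000
  f'(3.000000) = 12.000000
  x_1 = 3.000000 - (21.000000)/(12.000000) = 1.250000

Iteration 2:
  f(1.250000) = 3.062500
  f'(1.250000) = 8.500000
  x_2 = 1.250000 - (3.062500)/(8.500000) = 0.889706

x_2 = 0.889706


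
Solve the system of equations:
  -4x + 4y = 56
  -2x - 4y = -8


Using Cramer's rule:
Determinant D = (-4)(-4) - (-2)(4) = 16 + 8 = 24
Dx = (56)(-4) - (-8)(4) = -224 + 32 = -192
Dy = (-4)(-8) - (-2)(56) = 32 + 112 = 144
x = Dx/D = -192/24 = -8
y = Dy/D = 144/24 = 6

x = -8, y = 6


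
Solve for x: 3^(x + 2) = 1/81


Express both sides with the same base.
1/81 = 3^(-4)
Since the bases match, equate exponents: x + 2 = -4
So x = -4 - (2) = -6

x = -6


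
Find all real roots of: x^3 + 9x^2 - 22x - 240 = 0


Let p(x) = x^3 + 9x^2 - 22x - 240. By the rational root theorem (leading coefficient 1), any rational root is an integer divisor of 240: try ±1, ±2, ... in turn.
Test x = 1: value = -252 ≠ 0.
Test x = -1: value = -210 ≠ 0.
Test x = 2: value = -240 ≠ 0.
Test x = -2: value = -168 ≠ 0.
Test x = 3: value = -198 ≠ 0.
Test x = -3: value = -120 ≠ 0.
Test x = 4: value = -120 ≠ 0.
Test x = -4: value = -72 ≠ 0.
Test x = 5: value = 0 ✓, so (x - 5) is a factor.
Synthetic division by (x - 5): bring down 1; 1(5) + 9 = 14; 14(5) - 22 = 48; 48(5) - 240 = 0 → quotient x^2 + 14x + 48, remainder 0.
Solve the quadratic x^2 + 14x + 48 = 0: discriminant = 14^2 - 4(1)(48) = 196 - 192 = 4.
sqrt(4) = 2, so x = (-14 ± 2)/2: x = -6 or x = -8.

x = -8, x = -6, x = 5


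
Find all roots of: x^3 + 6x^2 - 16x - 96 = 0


Let p(x) = x^3 + 6x^2 - 16x - 96. By the rational root theorem (leading coefficient 1), any rational root is an integer divisor of 96: try ±1, ±2, ... in turn.
Test x = 1: value = -105 ≠ 0.
Test x = -1: value = -75 ≠ 0.
Test x = 2: value = -96 ≠ 0.
Test x = -2: value = -48 ≠ 0.
Test x = 3: value = -63 ≠ 0.
Test x = -3: value = -21 ≠ 0.
Test x = 4: value = 0 ✓, so (x - 4) is a factor.
Synthetic division by (x - 4): bring down 1; 1(4) + 6 = 10; 10(4) - 16 = 24; 24(4) - 96 = 0 → quotient x^2 + 10x + 24, remainder 0.
Solve the quadratic x^2 + 10x + 24 = 0: discriminant = 10^2 - 4(1)(24) = 100 - 96 = 4.
sqrt(4) = 2, so x = (-10 ± 2)/2: x = -4 or x = -6.
Collecting all roots found:

x = -6, x = -4, x = 4


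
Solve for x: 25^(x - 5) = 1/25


Express both sides with the same base.
1/25 = 25^(-1)
Since the bases match, equate exponents: x - 5 = -1
So x = -1 - (-5) = 4

x = 4


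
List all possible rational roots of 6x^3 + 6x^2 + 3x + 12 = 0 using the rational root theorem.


Rational root theorem: possible roots are ±p/q where:
  p divides the constant term (12): p ∈ {1, 2, 3, 4, 6, 12}
  q divides the leading coefficient (6): q ∈ {1, 2, 3, 6}

All possible rational roots: -12, -6, -4, -3, -2, -3/2, -4/3, -1, -2/3, -1/2, -1/3, -1/6, 1/6, 1/3, 1/2, 2/3, 1, 4/3, 3/2, 2, 3, 4, 6, 12

-12, -6, -4, -3, -2, -3/2, -4/3, -1, -2/3, -1/2, -1/3, -1/6, 1/6, 1/3, 1/2, 2/3, 1, 4/3, 3/2, 2, 3, 4, 6, 12


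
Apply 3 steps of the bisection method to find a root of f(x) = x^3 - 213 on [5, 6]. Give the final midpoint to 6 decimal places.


f(x) = x^3 - 213
f(5) = -88 < 0
f(6) = 3 > 0

Step 1: midpoint = (5.000000 + 6.000000)/2 = 5.500000
  f(5.500000) = -46.625000
  f(mid) < 0, so root is in [5.500000, 6.000000]

Step 2: midpoint = (5.500000 + 6.000000)/2 = 5.750000
  f(5.750000) = -22.890625
  f(mid) < 0, so root is in [5.750000, 6.000000]

Step 3: midpoint = (5.750000 + 6.000000)/2 = 5.875000
  f(5.875000) = -10.220703
  f(mid) < 0, so root is in [5.875000, 6.000000]

midpoint = 5.875000


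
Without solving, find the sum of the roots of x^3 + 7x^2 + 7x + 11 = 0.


By Vieta's formulas for x^3 + bx^2 + cx + d = 0:
  r1 + r2 + r3 = -b/a = -7
  r1*r2 + r1*r3 + r2*r3 = c/a = 7
  r1*r2*r3 = -d/a = -11


Sum = -7


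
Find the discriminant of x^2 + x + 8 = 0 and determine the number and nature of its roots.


For ax^2 + bx + c = 0, discriminant D = b^2 - 4ac
Here a = 1, b = 1, c = 8
D = (1)^2 - 4(1)(8) = 1 - 32 = -31

D = -31 < 0
The equation has no real roots (2 complex conjugate roots).

Discriminant = -31, no real roots (2 complex conjugate roots)


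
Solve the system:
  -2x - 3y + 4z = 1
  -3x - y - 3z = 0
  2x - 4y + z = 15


Using Cramer's rule. Expand each determinant along the first row.
D  = (-2)*[(-1)*1 - (-3)*(-4)] - (-3)*[(-3)*1 - (-3)*2] + 4*[(-3)*(-4) - (-1)*2]
  = (-2)*(-13) - (-3)*(3) + 4*(14) = 91
Dx = 1*[(-1)*1 - (-3)*(-4)] - (-3)*[0*1 - (-3)*15] + 4*[0*(-4) - (-1)*15]
  = 1*(-13) - (-3)*(45) + 4*(15) = 182
Dy = (-2)*[0*1 - (-3)*15] - 1*[(-3)*1 - (-3)*2] + 4*[(-3)*15 - 0*2]
  = (-2)*(45) - 1*(3) + 4*(-45) = -273
Dz = (-2)*[(-1)*15 - 0*(-4)] - (-3)*[(-3)*15 - 0*2] + 1*[(-3)*(-4) - (-1)*2]
  = (-2)*(-15) - (-3)*(-45) + 1*(14) = -91
x = Dx/D = 182/91 = 2, y = Dy/D = -273/91 = -3, z = Dz/D = -91/91 = -1
Check eq1: (-2)(2) + (-3)(-3) + (4)(-1) = 1 = 1 ✓
Check eq2: (-3)(2) + (-1)(-3) + (-3)(-1) = 0 = 0 ✓
Check eq3: (2)(2) + (-4)(-3) + (1)(-1) = 15 = 15 ✓

x = 2, y = -3, z = -1


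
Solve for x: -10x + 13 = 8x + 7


Starting with: -10x + 13 = 8x + 7
Move all x terms to left: (-10 - 8)x = 7 - 13
Simplify: -18x = -6
Divide both sides by -18: x = 1/3

x = 1/3


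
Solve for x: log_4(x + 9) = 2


Convert to exponential form: x + 9 = 4^2 = 16
x = 16 - 9 = 7
Check: log_4(7 + 9) = log_4(16) = log_4(16) = 2 ✓

x = 7


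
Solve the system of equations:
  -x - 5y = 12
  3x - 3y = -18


Using Cramer's rule:
Determinant D = (-1)(-3) - (3)(-5) = 3 + 15 = 18
Dx = (12)(-3) - (-18)(-5) = -36 - 90 = -126
Dy = (-1)(-18) - (3)(12) = 18 - 36 = -18
x = Dx/D = -126/18 = -7
y = Dy/D = -18/18 = -1

x = -7, y = -1


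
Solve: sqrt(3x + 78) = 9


Square both sides: 3x + 78 = 9^2 = 81
3x = 81 - 78 = 3
x = 1
Check: sqrt(3*1 + 78) = sqrt(81) = 9 ✓

x = 1


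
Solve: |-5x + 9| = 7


An absolute value equation |expr| = 7 gives two cases:
Case 1: -5x + 9 = 7
  -5x = -2, so x = 2/5
Case 2: -5x + 9 = -7
  -5x = -16, so x = 16/5

x = 2/5, x = 16/5


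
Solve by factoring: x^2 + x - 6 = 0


We need two numbers that multiply to -6 and add to 1.
Those numbers are -2 and 3 (since (-2) * 3 = -6 and (-2) + 3 = 1).
So x^2 + x - 6 = (x - 2)(x + 3) = 0
Setting each factor to zero: x = 2 or x = -3

x = -3, x = 2


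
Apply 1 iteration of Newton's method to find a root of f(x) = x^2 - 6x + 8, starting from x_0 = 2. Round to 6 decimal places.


Newton's method: x_(n+1) = x_n - f(x_n)/f'(x_n)
f(x) = x^2 - 6x + 8
f'(x) = 2x - 6

Iteration 1:
  f(2.000000) = 0.000000
  f'(2.000000) = -2.000000
  x_1 = 2.000000 - (0.000000)/(-2.000000) = 2.000000

x_1 = 2.000000


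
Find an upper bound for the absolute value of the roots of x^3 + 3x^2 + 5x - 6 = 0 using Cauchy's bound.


Cauchy's bound: all roots r satisfy |r| <= 1 + max(|a_i/a_n|) for i = 0,...,n-1
where a_n is the leading coefficient.

Coefficients: [1, 3, 5, -6]
Leading coefficient a_n = 1
Ratios |a_i/a_n|: 3, 5, 6
Maximum ratio: 6
Cauchy's bound: |r| <= 1 + 6 = 7

Upper bound = 7


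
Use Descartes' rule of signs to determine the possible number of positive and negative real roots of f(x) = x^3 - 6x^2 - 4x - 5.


Descartes' rule of signs:

For positive roots, count sign changes in f(x) = x^3 - 6x^2 - 4x - 5:
Signs of coefficients: +, -, -, -
Number of sign changes: 1
Possible positive real roots: 1

For negative roots, examine f(-x) = -x^3 - 6x^2 + 4x - 5:
Signs of coefficients: -, -, +, -
Number of sign changes: 2
Possible negative real roots: 2, 0

Positive roots: 1; Negative roots: 2 or 0


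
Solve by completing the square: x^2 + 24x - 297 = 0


Start: x^2 + 24x - 297 = 0
Move constant: x^2 + 24x = 297
Half of 24 is 12, squared is 144
Add 144 to both sides: x^2 + 24x + 144 = 441
(x + 12)^2 = 441
x + 12 = ±21
x = -12 + 21 = 9 or x = -12 - 21 = -33

x = -33, x = 9


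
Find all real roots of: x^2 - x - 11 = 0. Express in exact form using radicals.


Using the quadratic formula: x = (-b ± sqrt(b^2 - 4ac)) / (2a)
Here a = 1, b = -1, c = -11
Discriminant = b^2 - 4ac = (-1)^2 - 4(1)(-11) = 1 + 44 = 45
Since discriminant = 45 > 0, there are two real roots.
x = (1 ± 3*sqrt(5)) / 2
Numerically: x ≈ 3.8541 or x ≈ -2.8541

x = (1 + 3*sqrt(5)) / 2 or x = (1 - 3*sqrt(5)) / 2


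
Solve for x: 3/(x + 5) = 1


Multiply both sides by (x + 5): 3 = 1(x + 5)
Distribute: 3 = x + 5
x = 3 - 5 = -2
x = -2

x = -2


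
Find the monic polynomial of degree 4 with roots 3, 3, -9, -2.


A monic polynomial with roots 3, 3, -9, -2 is:
p(x) = (x - 3)(x - 3)(x + 9)(x + 2)
After multiplying by (x - 3): x - 3
After multiplying by (x - 3): x^2 - 6x + 9
After multiplying by (x + 9): x^3 + 3x^2 - 45x + 81
After multiplying by (x + 2): x^4 + 5x^3 - 39x^2 - 9x + 162

x^4 + 5x^3 - 39x^2 - 9x + 162


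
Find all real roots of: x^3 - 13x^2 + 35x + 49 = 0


Let p(x) = x^3 - 13x^2 + 35x + 49. By the rational root theorem (leading coefficient 1), any rational root is an integer divisor of 49: try ±1, ±2, ... in turn.
Test x = 1: value = 72 ≠ 0.
Test x = -1: value = 0 ✓, so (x + 1) is a factor.
Synthetic division by (x + 1): bring down 1; 1(-1) - 13 = -14; (-14)(-1) + 35 = 49; 49(-1) + 49 = 0 → quotient x^2 - 14x + 49, remainder 0.
Solve the quadratic x^2 - 14x + 49 = 0: discriminant = (-14)^2 - 4(1)(49) = 196 - 196 = 0.
Discriminant = 0, so a double root: x = 14/2 = 7.

x = -1, x = 7 (multiplicity 2)


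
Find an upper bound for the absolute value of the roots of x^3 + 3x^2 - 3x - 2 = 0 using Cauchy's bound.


Cauchy's bound: all roots r satisfy |r| <= 1 + max(|a_i/a_n|) for i = 0,...,n-1
where a_n is the leading coefficient.

Coefficients: [1, 3, -3, -2]
Leading coefficient a_n = 1
Ratios |a_i/a_n|: 3, 3, 2
Maximum ratio: 3
Cauchy's bound: |r| <= 1 + 3 = 4

Upper bound = 4


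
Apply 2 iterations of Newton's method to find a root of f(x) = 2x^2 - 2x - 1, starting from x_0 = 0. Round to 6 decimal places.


Newton's method: x_(n+1) = x_n - f(x_n)/f'(x_n)
f(x) = 2x^2 - 2x - 1
f'(x) = 4x - 2

Iteration 1:
  f(0.000000) = -1.000000
  f'(0.000000) = -2.000000
  x_1 = 0.000000 - (-1.000000)/(-2.000000) = -0.500000

Iteration 2:
  f(-0.500000) = 0.500000
  f'(-0.500000) = -4.000000
  x_2 = -0.500000 - (0.500000)/(-4.000000) = -0.375000

x_2 = -0.375000


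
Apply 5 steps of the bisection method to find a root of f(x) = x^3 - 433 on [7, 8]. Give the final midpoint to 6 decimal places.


f(x) = x^3 - 433
f(7) = -90 < 0
f(8) = 79 > 0

Step 1: midpoint = (7.000000 + 8.000000)/2 = 7.500000
  f(7.500000) = -11.125000
  f(mid) < 0, so root is in [7.500000, 8.000000]

Step 2: midpoint = (7.500000 + 8.000000)/2 = 7.750000
  f(7.750000) = 32.484375
  f(mid) > 0, so root is in [7.500000, 7.750000]

Step 3: midpoint = (7.500000 + 7.750000)/2 = 7.625000
  f(7.625000) = 10.322266
  f(mid) > 0, so root is in [7.500000, 7.625000]

Step 4: midpoint = (7.500000 + 7.625000)/2 = 7.562500
  f(7.562500) = -0.489990
  f(mid) < 0, so root is in [7.562500, 7.625000]

Step 5: midpoint = (7.562500 + 7.625000)/2 = 7.593750
  f(7.593750) = 4.893890
  f(mid) > 0, so root is in [7.562500, 7.593750]

midpoint = 7.593750


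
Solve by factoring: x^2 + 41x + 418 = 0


We need two numbers that multiply to 418 and add to 41.
Those numbers are 19 and 22 (since 19 * 22 = 418 and 19 + 22 = 41).
So x^2 + 41x + 418 = (x + 19)(x + 22) = 0
Setting each factor to zero: x = -19 or x = -22

x = -22, x = -19


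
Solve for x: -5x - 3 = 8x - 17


Starting with: -5x - 3 = 8x - 17
Move all x terms to left: (-5 - 8)x = -17 + 3
Simplify: -13x = -14
Divide both sides by -13: x = 14/13

x = 14/13


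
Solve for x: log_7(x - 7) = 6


Convert to exponential form: x - 7 = 7^6 = 117649
x = 117649 + 7 = 117656
Check: log_7(117656 - 7) = log_7(117649) = log_7(117649) = 6 ✓

x = 117656


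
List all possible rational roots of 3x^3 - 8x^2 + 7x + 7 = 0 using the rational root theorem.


Rational root theorem: possible roots are ±p/q where:
  p divides the constant term (7): p ∈ {1, 7}
  q divides the leading coefficient (3): q ∈ {1, 3}

All possible rational roots: -7, -7/3, -1, -1/3, 1/3, 1, 7/3, 7

-7, -7/3, -1, -1/3, 1/3, 1, 7/3, 7


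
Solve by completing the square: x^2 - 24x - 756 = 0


Start: x^2 - 24x - 756 = 0
Move constant: x^2 - 24x = 756
Half of -24 is -12, squared is 144
Add 144 to both sides: x^2 - 24x + 144 = 900
(x - 12)^2 = 900
x - 12 = ±30
x = 12 + 30 = 42 or x = 12 - 30 = -18

x = -18, x = 42


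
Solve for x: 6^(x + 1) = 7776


Express both sides with the same base.
7776 = 6^5
Since the bases match, equate exponents: x + 1 = 5
So x = 5 - (1) = 4

x = 4


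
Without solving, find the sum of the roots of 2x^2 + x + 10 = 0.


By Vieta's formulas for ax^2 + bx + c = 0:
  Sum of roots = -b/a
  Product of roots = c/a

Here a = 2, b = 1, c = 10
Sum = -(1)/2 = -1/2
Product = 10/2 = 5

Sum = -1/2


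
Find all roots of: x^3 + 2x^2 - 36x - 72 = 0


Let p(x) = x^3 + 2x^2 - 36x - 72. By the rational root theorem (leading coefficient 1), any rational root is an integer divisor of 72: try ±1, ±2, ... in turn.
Test x = 1: value = -105 ≠ 0.
Test x = -1: value = -35 ≠ 0.
Test x = 2: value = -128 ≠ 0.
Test x = -2: value = 0 ✓, so (x + 2) is a factor.
Synthetic division by (x + 2): bring down 1; 1(-2) + 2 = 0; 0(-2) - 36 = -36; (-36)(-2) - 72 = 0 → quotient x^2 - 36, remainder 0.
Solve the quadratic x^2 - 36 = 0: discriminant = 0^2 - 4(1)(-36) = 0 + 144 = 144.
sqrt(144) = 12, so x = (0 ± 12)/2: x = 6 or x = -6.
Collecting all roots found:

x = -6, x = -2, x = 6


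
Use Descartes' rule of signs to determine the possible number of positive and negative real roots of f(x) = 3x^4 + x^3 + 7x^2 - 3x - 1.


Descartes' rule of signs:

For positive roots, count sign changes in f(x) = 3x^4 + x^3 + 7x^2 - 3x - 1:
Signs of coefficients: +, +, +, -, -
Number of sign changes: 1
Possible positive real roots: 1

For negative roots, examine f(-x) = 3x^4 - x^3 + 7x^2 + 3x - 1:
Signs of coefficients: +, -, +, +, -
Number of sign changes: 3
Possible negative real roots: 3, 1

Positive roots: 1; Negative roots: 3 or 1


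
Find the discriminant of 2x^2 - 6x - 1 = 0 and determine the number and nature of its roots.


For ax^2 + bx + c = 0, discriminant D = b^2 - 4ac
Here a = 2, b = -6, c = -1
D = (-6)^2 - 4(2)(-1) = 36 + 8 = 44

D = 44 > 0 but not a perfect square
The equation has 2 distinct real irrational roots.

Discriminant = 44, 2 distinct real irrational roots


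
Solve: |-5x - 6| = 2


An absolute value equation |expr| = 2 gives two cases:
Case 1: -5x - 6 = 2
  -5x = 8, so x = -8/5
Case 2: -5x - 6 = -2
  -5x = 4, so x = -4/5

x = -8/5, x = -4/5


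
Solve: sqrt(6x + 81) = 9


Square both sides: 6x + 81 = 9^2 = 81
6x = 81 - 81 = 0
x = 0
Check: sqrt(6*0 + 81) = sqrt(81) = 9 ✓

x = 0


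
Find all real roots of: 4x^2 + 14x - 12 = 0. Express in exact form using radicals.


Using the quadratic formula: x = (-b ± sqrt(b^2 - 4ac)) / (2a)
Here a = 4, b = 14, c = -12
Discriminant = b^2 - 4ac = 14^2 - 4(4)(-12) = 196 + 192 = 388
Since discriminant = 388 > 0, there are two real roots.
x = (-14 ± 2*sqrt(97)) / 8
Simplifying: x = (-7 ± sqrt(97)) / 4
Numerically: x ≈ 0.7122 or x ≈ -4.2122

x = (-7 + sqrt(97)) / 4 or x = (-7 - sqrt(97)) / 4


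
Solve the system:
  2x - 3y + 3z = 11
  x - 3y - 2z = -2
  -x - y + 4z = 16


Using Cramer's rule. Expand each determinant along the first row.
D  = 2*[(-3)*4 - (-2)*(-1)] - (-3)*[1*4 - (-2)*(-1)] + 3*[1*(-1) - (-3)*(-1)]
  = 2*(-14) - (-3)*(2) + 3*(-4) = -34
Dx = 11*[(-3)*4 - (-2)*(-1)] - (-3)*[(-2)*4 - (-2)*16] + 3*[(-2)*(-1) - (-3)*16]
  = 11*(-14) - (-3)*(24) + 3*(50) = 68
Dy = 2*[(-2)*4 - (-2)*16] - 11*[1*4 - (-2)*(-1)] + 3*[1*16 - (-2)*(-1)]
  = 2*(24) - 11*(2) + 3*(14) = 68
Dz = 2*[(-3)*16 - (-2)*(-1)] - (-3)*[1*16 - (-2)*(-1)] + 11*[1*(-1) - (-3)*(-1)]
  = 2*(-50) - (-3)*(14) + 11*(-4) = -102
x = Dx/D = 68/-34 = -2, y = Dy/D = 68/-34 = -2, z = Dz/D = -102/-34 = 3
Check eq1: (2)(-2) + (-3)(-2) + (3)(3) = 11 = 11 ✓
Check eq2: (1)(-2) + (-3)(-2) + (-2)(3) = -2 = -2 ✓
Check eq3: (-1)(-2) + (-1)(-2) + (4)(3) = 16 = 16 ✓

x = -2, y = -2, z = 3


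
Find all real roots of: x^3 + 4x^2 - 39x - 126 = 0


Let p(x) = x^3 + 4x^2 - 39x - 126. By the rational root theorem (leading coefficient 1), any rational root is an integer divisor of 126: try ±1, ±2, ... in turn.
Test x = 1: value = -160 ≠ 0.
Test x = -1: value = -84 ≠ 0.
Test x = 2: value = -180 ≠ 0.
Test x = -2: value = -40 ≠ 0.
Test x = 3: value = -180 ≠ 0.
Test x = -3: value = 0 ✓, so (x + 3) is a factor.
Synthetic division by (x + 3): bring down 1; 1(-3) + 4 = 1; 1(-3) - 39 = -42; (-42)(-3) - 126 = 0 → quotient x^2 + x - 42, remainder 0.
Solve the quadratic x^2 + x - 42 = 0: discriminant = 1^2 - 4(1)(-42) = 1 + 168 = 169.
sqrt(169) = 13, so x = (-1 ± 13)/2: x = 6 or x = -7.

x = -7, x = -3, x = 6


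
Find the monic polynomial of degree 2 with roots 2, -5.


A monic polynomial with roots 2, -5 is:
p(x) = (x - 2)(x + 5)
After multiplying by (x - 2): x - 2
After multiplying by (x + 5): x^2 + 3x - 10

x^2 + 3x - 10


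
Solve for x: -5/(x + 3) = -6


Multiply both sides by (x + 3): -5 = -6(x + 3)
Distribute: -5 = -6x - 18
-6x = -5 + 18 = 13
x = -13/6

x = -13/6


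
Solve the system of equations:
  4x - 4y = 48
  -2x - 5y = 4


Using Cramer's rule:
Determinant D = (4)(-5) - (-2)(-4) = -20 - 8 = -28
Dx = (48)(-5) - (4)(-4) = -240 + 16 = -224
Dy = (4)(4) - (-2)(48) = 16 + 96 = 112
x = Dx/D = -224/-28 = 8
y = Dy/D = 112/-28 = -4

x = 8, y = -4


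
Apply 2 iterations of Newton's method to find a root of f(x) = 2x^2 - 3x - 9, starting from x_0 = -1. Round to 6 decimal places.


Newton's method: x_(n+1) = x_n - f(x_n)/f'(x_n)
f(x) = 2x^2 - 3x - 9
f'(x) = 4x - 3

Iteration 1:
  f(-1.000000) = -4.000000
  f'(-1.000000) = -7.000000
  x_1 = -1.000000 - (-4.000000)/(-7.000000) = -1.571429

Iteration 2:
  f(-1.571429) = 0.653061
  f'(-1.571429) = -9.285714
  x_2 = -1.571429 - (0.653061)/(-9.285714) = -1.501099

x_2 = -1.501099


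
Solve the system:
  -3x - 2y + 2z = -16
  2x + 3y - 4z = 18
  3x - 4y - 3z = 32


Using Cramer's rule. Expand each determinant along the first row.
D  = (-3)*[3*(-3) - (-4)*(-4)] - (-2)*[2*(-3) - (-4)*3] + 2*[2*(-4) - 3*3]
  = (-3)*(-25) - (-2)*(6) + 2*(-17) = 53
Dx = (-16)*[3*(-3) - (-4)*(-4)] - (-2)*[18*(-3) - (-4)*32] + 2*[18*(-4) - 3*32]
  = (-16)*(-25) - (-2)*(74) + 2*(-168) = 212
Dy = (-3)*[18*(-3) - (-4)*32] - (-16)*[2*(-3) - (-4)*3] + 2*[2*32 - 18*3]
  = (-3)*(74) - (-16)*(6) + 2*(10) = -106
Dz = (-3)*[3*32 - 18*(-4)] - (-2)*[2*32 - 18*3] + (-16)*[2*(-4) - 3*3]
  = (-3)*(168) - (-2)*(10) + (-16)*(-17) = -212
x = Dx/D = 212/53 = 4, y = Dy/D = -106/53 = -2, z = Dz/D = -212/53 = -4
Check eq1: (-3)(4) + (-2)(-2) + (2)(-4) = -16 = -16 ✓
Check eq2: (2)(4) + (3)(-2) + (-4)(-4) = 18 = 18 ✓
Check eq3: (3)(4) + (-4)(-2) + (-3)(-4) = 32 = 32 ✓

x = 4, y = -2, z = -4


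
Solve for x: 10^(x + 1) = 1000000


Express both sides with the same base.
1000000 = 10^6
Since the bases match, equate exponents: x + 1 = 6
So x = 6 - (1) = 5

x = 5


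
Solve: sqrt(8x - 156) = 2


Square both sides: 8x - 156 = 2^2 = 4
8x = 4 + 156 = 160
x = 20
Check: sqrt(8*20 - 156) = sqrt(4) = 2 ✓

x = 20


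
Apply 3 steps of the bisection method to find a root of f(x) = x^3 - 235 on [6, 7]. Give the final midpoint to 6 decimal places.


f(x) = x^3 - 235
f(6) = -19 < 0
f(7) = 108 > 0

Step 1: midpoint = (6.000000 + 7.000000)/2 = 6.500000
  f(6.500000) = 39.625000
  f(mid) > 0, so root is in [6.000000, 6.500000]

Step 2: midpoint = (6.000000 + 6.500000)/2 = 6.250000
  f(6.250000) = 9.140625
  f(mid) > 0, so root is in [6.000000, 6.250000]

Step 3: midpoint = (6.000000 + 6.250000)/2 = 6.125000
  f(6.125000) = -5.216797
  f(mid) < 0, so root is in [6.125000, 6.250000]

midpoint = 6.125000


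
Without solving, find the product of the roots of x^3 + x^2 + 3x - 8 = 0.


By Vieta's formulas for x^3 + bx^2 + cx + d = 0:
  r1 + r2 + r3 = -b/a = -1
  r1*r2 + r1*r3 + r2*r3 = c/a = 3
  r1*r2*r3 = -d/a = 8


Product = 8


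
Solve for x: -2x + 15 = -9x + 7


Starting with: -2x + 15 = -9x + 7
Move all x terms to left: (-2 + 9)x = 7 - 15
Simplify: 7x = -8
Divide both sides by 7: x = -8/7

x = -8/7


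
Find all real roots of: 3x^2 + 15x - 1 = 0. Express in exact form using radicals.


Using the quadratic formula: x = (-b ± sqrt(b^2 - 4ac)) / (2a)
Here a = 3, b = 15, c = -1
Discriminant = b^2 - 4ac = 15^2 - 4(3)(-1) = 225 + 12 = 237
Since discriminant = 237 > 0, there are two real roots.
x = (-15 ± sqrt(237)) / 6
Numerically: x ≈ 0.0658 or x ≈ -5.0658

x = (-15 + sqrt(237)) / 6 or x = (-15 - sqrt(237)) / 6


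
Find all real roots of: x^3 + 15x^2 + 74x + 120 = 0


Let p(x) = x^3 + 15x^2 + 74x + 120. By the rational root theorem (leading coefficient 1), any rational root is an integer divisor of 120: try ±1, ±2, ... in turn.
Test x = 1: value = 210 ≠ 0.
Test x = -1: value = 60 ≠ 0.
Test x = 2: value = 336 ≠ 0.
Test x = -2: value = 24 ≠ 0.
Test x = 3: value = 504 ≠ 0.
Test x = -3: value = 6 ≠ 0.
Test x = 4: value = 720 ≠ 0.
Test x = -4: value = 0 ✓, so (x + 4) is a factor.
Synthetic division by (x + 4): bring down 1; 1(-4) + 15 = 11; 11(-4) + 74 = 30; 30(-4) + 120 = 0 → quotient x^2 + 11x + 30, remainder 0.
Solve the quadratic x^2 + 11x + 30 = 0: discriminant = 11^2 - 4(1)(30) = 121 - 120 = 1.
sqrt(1) = 1, so x = (-11 ± 1)/2: x = -5 or x = -6.

x = -6, x = -5, x = -4


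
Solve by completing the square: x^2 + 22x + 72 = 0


Start: x^2 + 22x + 72 = 0
Move constant: x^2 + 22x = -72
Half of 22 is 11, squared is 121
Add 121 to both sides: x^2 + 22x + 121 = 49
(x + 11)^2 = 49
x + 11 = ±7
x = -11 + 7 = -4 or x = -11 - 7 = -18

x = -18, x = -4


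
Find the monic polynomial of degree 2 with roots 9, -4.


A monic polynomial with roots 9, -4 is:
p(x) = (x - 9)(x + 4)
After multiplying by (x - 9): x - 9
After multiplying by (x + 4): x^2 - 5x - 36

x^2 - 5x - 36


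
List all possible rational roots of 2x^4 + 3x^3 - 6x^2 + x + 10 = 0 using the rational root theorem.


Rational root theorem: possible roots are ±p/q where:
  p divides the constant term (10): p ∈ {1, 2, 5, 10}
  q divides the leading coefficient (2): q ∈ {1, 2}

All possible rational roots: -10, -5, -5/2, -2, -1, -1/2, 1/2, 1, 2, 5/2, 5, 10

-10, -5, -5/2, -2, -1, -1/2, 1/2, 1, 2, 5/2, 5, 10


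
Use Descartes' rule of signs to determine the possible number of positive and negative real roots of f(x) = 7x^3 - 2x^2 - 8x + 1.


Descartes' rule of signs:

For positive roots, count sign changes in f(x) = 7x^3 - 2x^2 - 8x + 1:
Signs of coefficients: +, -, -, +
Number of sign changes: 2
Possible positive real roots: 2, 0

For negative roots, examine f(-x) = -7x^3 - 2x^2 + 8x + 1:
Signs of coefficients: -, -, +, +
Number of sign changes: 1
Possible negative real roots: 1

Positive roots: 2 or 0; Negative roots: 1


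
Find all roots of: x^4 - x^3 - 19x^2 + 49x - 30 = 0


Let p(x) = x^4 - x^3 - 19x^2 + 49x - 30. By the rational root theorem (leading coefficient 1), any rational root is an integer divisor of 30: try ±1, ±2, ... in turn.
Test x = 1: value = 0 ✓, so (x - 1) is a factor.
Synthetic division by (x - 1): bring down 1; 1(1) - 1 = 0; 0(1) - 19 = -19; (-19)(1) + 49 = 30; 30(1) - 30 = 0 → quotient x^3 - 19x + 30, remainder 0.
Continue with the quotient x^3 - 19x + 30 (candidates must divide 30; re-test x = 1 first in case it repeats).
Test x = 1: value = 12 ≠ 0.
Test x = -1: value = 48 ≠ 0.
Test x = 2: value = 0 ✓, so (x - 2) is a factor.
Synthetic division by (x - 2): bring down 1; 1(2) + 0 = 2; 2(2) - 19 = -15; (-15)(2) + 30 = 0 → quotient x^2 + 2x - 15, remainder 0.
Solve the quadratic x^2 + 2x - 15 = 0: discriminant = 2^2 - 4(1)(-15) = 4 + 60 = 64.
sqrt(64) = 8, so x = (-2 ± 8)/2: x = 3 or x = -5.
Collecting all roots found:

x = -5, x = 1, x = 2, x = 3


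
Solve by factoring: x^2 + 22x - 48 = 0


We need two numbers that multiply to -48 and add to 22.
Those numbers are -2 and 24 (since (-2) * 24 = -48 and (-2) + 24 = 22).
So x^2 + 22x - 48 = (x - 2)(x + 24) = 0
Setting each factor to zero: x = 2 or x = -24

x = -24, x = 2


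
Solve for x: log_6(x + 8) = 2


Convert to exponential form: x + 8 = 6^2 = 36
x = 36 - 8 = 28
Check: log_6(28 + 8) = log_6(36) = log_6(36) = 2 ✓

x = 28


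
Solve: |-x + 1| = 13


An absolute value equation |expr| = 13 gives two cases:
Case 1: -x + 1 = 13
  -x = 12, so x = -12
Case 2: -x + 1 = -13
  -x = -14, so x = 14

x = -12, x = 14


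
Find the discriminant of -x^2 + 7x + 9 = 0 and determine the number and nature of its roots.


For ax^2 + bx + c = 0, discriminant D = b^2 - 4ac
Here a = -1, b = 7, c = 9
D = (7)^2 - 4(-1)(9) = 49 + 36 = 85

D = 85 > 0 but not a perfect square
The equation has 2 distinct real irrational roots.

Discriminant = 85, 2 distinct real irrational roots


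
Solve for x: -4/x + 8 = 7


Subtract 8 from both sides: -4/x = -1
Multiply both sides by x: -4 = -1 * x
Divide by -1: x = 4

x = 4


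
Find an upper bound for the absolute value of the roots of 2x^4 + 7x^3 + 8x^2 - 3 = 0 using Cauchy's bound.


Cauchy's bound: all roots r satisfy |r| <= 1 + max(|a_i/a_n|) for i = 0,...,n-1
where a_n is the leading coefficient.

Coefficients: [2, 7, 8, 0, -3]
Leading coefficient a_n = 2
Ratios |a_i/a_n|: 7/2, 4, 0, 3/2
Maximum ratio: 4
Cauchy's bound: |r| <= 1 + 4 = 5

Upper bound = 5


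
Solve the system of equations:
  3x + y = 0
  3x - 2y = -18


Using Cramer's rule:
Determinant D = (3)(-2) - (3)(1) = -6 - 3 = -9
Dx = (0)(-2) - (-18)(1) = 0 + 18 = 18
Dy = (3)(-18) - (3)(0) = -54 - 0 = -54
x = Dx/D = 18/-9 = -2
y = Dy/D = -54/-9 = 6

x = -2, y = 6


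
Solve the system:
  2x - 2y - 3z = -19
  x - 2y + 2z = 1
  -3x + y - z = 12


Using Cramer's rule. Expand each determinant along the first row.
D  = 2*[(-2)*(-1) - 2*1] - (-2)*[1*(-1) - 2*(-3)] + (-3)*[1*1 - (-2)*(-3)]
  = 2*(0) - (-2)*(5) + (-3)*(-5) = 25
Dx = (-19)*[(-2)*(-1) - 2*1] - (-2)*[1*(-1) - 2*12] + (-3)*[1*1 - (-2)*12]
  = (-19)*(0) - (-2)*(-25) + (-3)*(25) = -125
Dy = 2*[1*(-1) - 2*12] - (-19)*[1*(-1) - 2*(-3)] + (-3)*[1*12 - 1*(-3)]
  = 2*(-25) - (-19)*(5) + (-3)*(15) = 0
Dz = 2*[(-2)*12 - 1*1] - (-2)*[1*12 - 1*(-3)] + (-19)*[1*1 - (-2)*(-3)]
  = 2*(-25) - (-2)*(15) + (-19)*(-5) = 75
x = Dx/D = -125/25 = -5, y = Dy/D = 0/25 = 0, z = Dz/D = 75/25 = 3
Check eq1: (2)(-5) + (-2)(0) + (-3)(3) = -19 = -19 ✓
Check eq2: (1)(-5) + (-2)(0) + (2)(3) = 1 = 1 ✓
Check eq3: (-3)(-5) + (1)(0) + (-1)(3) = 12 = 12 ✓

x = -5, y = 0, z = 3


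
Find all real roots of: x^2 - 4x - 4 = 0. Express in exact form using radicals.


Using the quadratic formula: x = (-b ± sqrt(b^2 - 4ac)) / (2a)
Here a = 1, b = -4, c = -4
Discriminant = b^2 - 4ac = (-4)^2 - 4(1)(-4) = 16 + 16 = 32
Since discriminant = 32 > 0, there are two real roots.
x = (4 ± 4*sqrt(2)) / 2
Simplifying: x = 2 ± 2*sqrt(2)
Numerically: x ≈ 4.8284 or x ≈ -0.8284

x = 2 + 2*sqrt(2) or x = 2 - 2*sqrt(2)


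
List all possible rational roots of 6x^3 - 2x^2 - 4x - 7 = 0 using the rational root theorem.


Rational root theorem: possible roots are ±p/q where:
  p divides the constant term (-7): p ∈ {1, 7}
  q divides the leading coefficient (6): q ∈ {1, 2, 3, 6}

All possible rational roots: -7, -7/2, -7/3, -7/6, -1, -1/2, -1/3, -1/6, 1/6, 1/3, 1/2, 1, 7/6, 7/3, 7/2, 7

-7, -7/2, -7/3, -7/6, -1, -1/2, -1/3, -1/6, 1/6, 1/3, 1/2, 1, 7/6, 7/3, 7/2, 7


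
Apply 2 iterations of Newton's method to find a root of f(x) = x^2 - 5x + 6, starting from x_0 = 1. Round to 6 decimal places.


Newton's method: x_(n+1) = x_n - f(x_n)/f'(x_n)
f(x) = x^2 - 5x + 6
f'(x) = 2x - 5

Iteration 1:
  f(1.000000) = 2.000000
  f'(1.000000) = -3.000000
  x_1 = 1.000000 - (2.000000)/(-3.000000) = 1.666667

Iteration 2:
  f(1.666667) = 0.444444
  f'(1.666667) = -1.666667
  x_2 = 1.666667 - (0.444444)/(-1.666667) = 1.933333

x_2 = 1.933333


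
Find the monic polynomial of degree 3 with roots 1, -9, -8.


A monic polynomial with roots 1, -9, -8 is:
p(x) = (x - 1)(x + 9)(x + 8)
After multiplying by (x - 1): x - 1
After multiplying by (x + 9): x^2 + 8x - 9
After multiplying by (x + 8): x^3 + 16x^2 + 55x - 72

x^3 + 16x^2 + 55x - 72


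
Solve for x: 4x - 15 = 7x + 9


Starting with: 4x - 15 = 7x + 9
Move all x terms to left: (4 - 7)x = 9 + 15
Simplify: -3x = 24
Divide both sides by -3: x = -8

x = -8


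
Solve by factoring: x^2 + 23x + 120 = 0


We need two numbers that multiply to 120 and add to 23.
Those numbers are 15 and 8 (since 15 * 8 = 120 and 15 + 8 = 23).
So x^2 + 23x + 120 = (x + 15)(x + 8) = 0
Setting each factor to zero: x = -15 or x = -8

x = -15, x = -8


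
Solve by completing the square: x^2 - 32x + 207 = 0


Start: x^2 - 32x + 207 = 0
Move constant: x^2 - 32x = -207
Half of -32 is -16, squared is 256
Add 256 to both sides: x^2 - 32x + 256 = 49
(x - 16)^2 = 49
x - 16 = ±7
x = 16 + 7 = 23 or x = 16 - 7 = 9

x = 9, x = 23


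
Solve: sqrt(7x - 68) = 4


Square both sides: 7x - 68 = 4^2 = 16
7x = 16 + 68 = 84
x = 12
Check: sqrt(7*12 - 68) = sqrt(16) = 4 ✓

x = 12


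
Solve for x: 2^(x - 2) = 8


Express both sides with the same base.
8 = 2^3
Since the bases match, equate exponents: x - 2 = 3
So x = 3 - (-2) = 5

x = 5


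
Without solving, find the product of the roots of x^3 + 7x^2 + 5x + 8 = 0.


By Vieta's formulas for x^3 + bx^2 + cx + d = 0:
  r1 + r2 + r3 = -b/a = -7
  r1*r2 + r1*r3 + r2*r3 = c/a = 5
  r1*r2*r3 = -d/a = -8


Product = -8


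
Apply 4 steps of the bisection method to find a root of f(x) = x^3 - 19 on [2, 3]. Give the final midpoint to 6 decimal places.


f(x) = x^3 - 19
f(2) = -11 < 0
f(3) = 8 > 0

Step 1: midpoint = (2.000000 + 3.000000)/2 = 2.500000
  f(2.500000) = -3.375000
  f(mid) < 0, so root is in [2.500000, 3.000000]

Step 2: midpoint = (2.500000 + 3.000000)/2 = 2.750000
  f(2.750000) = 1.796875
  f(mid) > 0, so root is in [2.500000, 2.750000]

Step 3: midpoint = (2.500000 + 2.750000)/2 = 2.625000
  f(2.625000) = -0.912109
  f(mid) < 0, so root is in [2.625000, 2.750000]

Step 4: midpoint = (2.625000 + 2.750000)/2 = 2.687500
  f(2.687500) = 0.410889
  f(mid) > 0, so root is in [2.625000, 2.687500]

midpoint = 2.687500


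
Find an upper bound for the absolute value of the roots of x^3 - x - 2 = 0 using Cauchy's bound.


Cauchy's bound: all roots r satisfy |r| <= 1 + max(|a_i/a_n|) for i = 0,...,n-1
where a_n is the leading coefficient.

Coefficients: [1, 0, -1, -2]
Leading coefficient a_n = 1
Ratios |a_i/a_n|: 0, 1, 2
Maximum ratio: 2
Cauchy's bound: |r| <= 1 + 2 = 3

Upper bound = 3


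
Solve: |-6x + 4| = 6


An absolute value equation |expr| = 6 gives two cases:
Case 1: -6x + 4 = 6
  -6x = 2, so x = -1/3
Case 2: -6x + 4 = -6
  -6x = -10, so x = 5/3

x = -1/3, x = 5/3


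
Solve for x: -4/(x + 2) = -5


Multiply both sides by (x + 2): -4 = -5(x + 2)
Distribute: -4 = -5x - 10
-5x = -4 + 10 = 6
x = -6/5

x = -6/5


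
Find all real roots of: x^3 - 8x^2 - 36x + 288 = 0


Let p(x) = x^3 - 8x^2 - 36x + 288. By the rational root theorem (leading coefficient 1), any rational root is an integer divisor of 288: try ±1, ±2, ... in turn.
Test x = 1: value = 245 ≠ 0.
Test x = -1: value = 315 ≠ 0.
Test x = 2: value = 192 ≠ 0.
Test x = -2: value = 320 ≠ 0.
Test x = 3: value = 135 ≠ 0.
Test x = -3: value = 297 ≠ 0.
Test x = 4: value = 80 ≠ 0.
Test x = -4: value = 240 ≠ 0.
Test x = 6: value = 0 ✓, so (x - 6) is a factor.
Synthetic division by (x - 6): bring down 1; 1(6) - 8 = -2; (-2)(6) - 36 = -48; (-48)(6) + 288 = 0 → quotient x^2 - 2x - 48, remainder 0.
Solve the quadratic x^2 - 2x - 48 = 0: discriminant = (-2)^2 - 4(1)(-48) = 4 + 192 = 196.
sqrt(196) = 14, so x = (2 ± 14)/2: x = 8 or x = -6.

x = -6, x = 6, x = 8


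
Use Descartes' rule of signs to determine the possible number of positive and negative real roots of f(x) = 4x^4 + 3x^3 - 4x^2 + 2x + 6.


Descartes' rule of signs:

For positive roots, count sign changes in f(x) = 4x^4 + 3x^3 - 4x^2 + 2x + 6:
Signs of coefficients: +, +, -, +, +
Number of sign changes: 2
Possible positive real roots: 2, 0

For negative roots, examine f(-x) = 4x^4 - 3x^3 - 4x^2 - 2x + 6:
Signs of coefficients: +, -, -, -, +
Number of sign changes: 2
Possible negative real roots: 2, 0

Positive roots: 2 or 0; Negative roots: 2 or 0


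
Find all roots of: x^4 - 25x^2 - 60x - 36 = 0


Let p(x) = x^4 - 25x^2 - 60x - 36. By the rational root theorem (leading coefficient 1), any rational root is an integer divisor of 36: try ±1, ±2, ... in turn.
Test x = 1: value = -120 ≠ 0.
Test x = -1: value = 0 ✓, so (x + 1) is a factor.
Synthetic division by (x + 1): bring down 1; 1(-1) + 0 = -1; (-1)(-1) - 25 = -24; (-24)(-1) - 60 = -36; (-36)(-1) - 36 = 0 → quotient x^3 - x^2 - 24x - 36, remainder 0.
Continue with the quotient x^3 - x^2 - 24x - 36 (candidates must divide 36; re-test x = -1 first in case it repeats).
Test x = -1: value = -14 ≠ 0.
Test x = 2: value = -80 ≠ 0.
Test x = -2: value = 0 ✓, so (x + 2) is a factor.
Synthetic division by (x + 2): bring down 1; 1(-2) - 1 = -3; (-3)(-2) - 24 = -18; (-18)(-2) - 36 = 0 → quotient x^2 - 3x - 18, remainder 0.
Solve the quadratic x^2 - 3x - 18 = 0: discriminant = (-3)^2 - 4(1)(-18) = 9 + 72 = 81.
sqrt(81) = 9, so x = (3 ± 9)/2: x = 6 or x = -3.
Collecting all roots found:

x = -3, x = -2, x = -1, x = 6


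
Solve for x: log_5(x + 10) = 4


Convert to exponential form: x + 10 = 5^4 = 625
x = 625 - 10 = 615
Check: log_5(615 + 10) = log_5(625) = log_5(625) = 4 ✓

x = 615


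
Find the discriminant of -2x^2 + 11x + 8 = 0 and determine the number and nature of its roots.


For ax^2 + bx + c = 0, discriminant D = b^2 - 4ac
Here a = -2, b = 11, c = 8
D = (11)^2 - 4(-2)(8) = 121 + 64 = 185

D = 185 > 0 but not a perfect square
The equation has 2 distinct real irrational roots.

Discriminant = 185, 2 distinct real irrational roots


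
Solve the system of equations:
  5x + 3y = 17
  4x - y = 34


Using Cramer's rule:
Determinant D = (5)(-1) - (4)(3) = -5 - 12 = -17
Dx = (17)(-1) - (34)(3) = -17 - 102 = -119
Dy = (5)(34) - (4)(17) = 170 - 68 = 102
x = Dx/D = -119/-17 = 7
y = Dy/D = 102/-17 = -6

x = 7, y = -6


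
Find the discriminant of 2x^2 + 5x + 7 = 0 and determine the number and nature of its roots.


For ax^2 + bx + c = 0, discriminant D = b^2 - 4ac
Here a = 2, b = 5, c = 7
D = (5)^2 - 4(2)(7) = 25 - 56 = -31

D = -31 < 0
The equation has no real roots (2 complex conjugate roots).

Discriminant = -31, no real roots (2 complex conjugate roots)
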